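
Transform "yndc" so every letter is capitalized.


Input string: 'yndc'
Operation: convert each letter to uppercase
Mapping: 'y'->'Y', 'n'->'N', 'd'->'D', 'c'->'C'
Result: YNDC


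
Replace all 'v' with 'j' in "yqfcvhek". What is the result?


Input string: 'yqfcvhek'
Operation: replace 'v' with 'j'
Positions of 'v': 4
After replacement: yqfcjhek


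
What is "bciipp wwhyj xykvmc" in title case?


Input string: 'bciipp wwhyj xykvmc'
Operation: capitalize first letter of each word
Word transformations: 'bciipp'->'Bciipp', 'wwhyj'->'Wwhyj', 'xykvmc'->'Xykvmc'
Result: Bciipp Wwhyj Xykvmc


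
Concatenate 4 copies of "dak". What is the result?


Input string: 'dak'
Operation: repeat 4 times
Concatenation: 'dak' + 'dak' + 'dak' + 'dak'
Result: dakdakdakdak


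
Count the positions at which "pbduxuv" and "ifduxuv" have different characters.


String 1: 'pbduxuv'
String 2: 'ifduxuv'
Compare each position: pos 0: 'p'!='i', pos 1: 'b'!='f', pos 2: 'd'=='d', pos 3: 'u'=='u', pos 4: 'x'=='x', pos 5: 'u'=='u', pos 6: 'v'=='v'
Differing positions: 2
Hamming distance: 2


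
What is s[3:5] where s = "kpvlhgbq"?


Input string: 'kpvlhgbq'
Operation: slice [3:5]
Extract characters: s[3]='l', s[4]='h'
Result: lh


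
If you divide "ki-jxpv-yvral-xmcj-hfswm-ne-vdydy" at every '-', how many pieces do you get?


Input string: 'ki-jxpv-yvral-xmcj-hfswm-ne-vdydy'
Delimiter: '-'
Split result: 'ki', 'jxpv', 'yvral', 'xmcj', 'hfswm', 'ne', 'vdydy'
Number of parts: 7


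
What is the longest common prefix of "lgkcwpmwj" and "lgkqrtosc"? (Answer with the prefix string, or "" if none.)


String 1: 'lgkcwpmwj'
String 2: 'lgkqrtosc'
Compare position by position:
pos 0: 'l' vs 'l' match
pos 1: 'g' vs 'g' match
pos 2: 'k' vs 'k' match
pos 3: 'c' vs 'q' differ -> stop
Longest common prefix: "lgk" (length 3)


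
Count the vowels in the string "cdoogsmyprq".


Input string: 'cdoogsmyprq'
Operation: count vowels (a, e, i, o, u)
Scan: s[0]='c', s[1]='d', s[2]='o' (vowel), s[3]='o' (vowel), s[4]='g', s[5]='s', s[6]='m', s[7]='y', s[8]='p', s[9]='r', s[10]='q'
Vowels found: 2
Result: 2


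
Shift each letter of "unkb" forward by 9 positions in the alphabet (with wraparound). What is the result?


Input: 'unkb', shift = 9
Operation: for each letter, (position + 9) mod 26
Mapping: 'u'(20+9=29, 29 mod 26=3)->'d', 'n'(13+9=22)->'w', 'k'(10+9=19)->'t', 'b'(1+9=10)->'k'
Result: dwtk


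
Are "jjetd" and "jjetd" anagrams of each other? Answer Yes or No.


String 1: 'jjetd' -> sorted: 'dejjt'
String 2: 'jjetd' -> sorted: 'dejjt'
Compare sorted forms: 'dejjt' == 'dejjt'
Anagram: Yes


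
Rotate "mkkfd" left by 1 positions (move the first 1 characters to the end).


Input: 'mkkfd', shift = 1
Operation: split at index 1 and swap parts
Front part s[0:1] = 'm'
Back part s[1:] = 'kkfd'
Rotated = back + front = 'kkfd' + 'm'
Result: kkfdm


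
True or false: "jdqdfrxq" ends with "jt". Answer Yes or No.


Input string: 'jdqdfrxq'
Suffix to check: 'jt'
Last 2 characters of input: 'xq'
Match: False
Result: No


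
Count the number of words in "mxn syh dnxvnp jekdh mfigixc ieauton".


Input string: 'mxn syh dnxvnp jekdh mfigixc ieauton'
Operation: split by spaces
Words found: 'mxn', 'syh', 'dnxvnp', 'jekdh', 'mfigixc', 'ieauton'
Word count: 6


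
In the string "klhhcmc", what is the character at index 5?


Input string: 'klhhcmc'
Operation: get character at index 5
Index mapping: s[0]='k', s[1]='l', s[2]='h', s[3]='h', s[4]='c', s[5]='m'
Result: 'm'


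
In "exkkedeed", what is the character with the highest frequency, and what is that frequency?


Input: 'exkkedeed'
Operation: tally each character
Counts: 'd':2, 'e':4, 'k':2, 'x':1
Maximum: 'e' appears 4 times


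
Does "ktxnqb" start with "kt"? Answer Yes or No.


Input string: 'ktxnqb'
Prefix to check: 'kt'
First 2 characters of input: 'kt'
Match: True
Result: Yes


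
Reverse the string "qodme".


Input string: 'qodme'
Operation: reverse character order
Original order: 'q' -> 'o' -> 'd' -> 'm' -> 'e'
Reversed order: 'e' -> 'm' -> 'd' -> 'o' -> 'q'
Result: emdoq


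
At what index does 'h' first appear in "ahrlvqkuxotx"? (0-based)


Input string: 'ahrlvqkuxotx'
Target: 'h'
Scanning left to right: s[0]='a', s[1]='h'
First match at index: 1


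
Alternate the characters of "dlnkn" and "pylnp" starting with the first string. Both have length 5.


String 1: 'dlnkn'
String 2: 'pylnp'
Operation: alternate characters
Pairs: 'd'+'p', 'l'+'y', 'n'+'l', 'k'+'n', 'n'+'p'
Result: dplynlknnp


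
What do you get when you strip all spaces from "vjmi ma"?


Input string: 'vjmi ma'
Operation: remove all spaces
Words: 'vjmi', 'ma'
Join without spaces: vjmima


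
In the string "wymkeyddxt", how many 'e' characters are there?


Input string: 'wymkeyddxt'
Target character: 'e'
Scan each position: s[4]='e'
Matches found at indices: 4
Total: 1


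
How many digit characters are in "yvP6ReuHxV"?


Input string: 'yvP6ReuHxV'
Operation: count digit characters (0-9)
Scan: 'y', 'v', 'P', '6'(digit), 'R', 'e', 'u', 'H', 'x', 'V'
Digits found: 1
Result: 1


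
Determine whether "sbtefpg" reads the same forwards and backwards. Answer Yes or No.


Input string: 'sbtefpg'
Reversed: 'gpfetbs'
Compare pairs: s[0]='s' vs s[6]='g' (mismatch), s[1]='b' vs s[5]='p' (mismatch), s[2]='t' vs s[4]='f' (mismatch)
Palindrome: No


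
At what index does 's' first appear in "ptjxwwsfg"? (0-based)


Input string: 'ptjxwwsfg'
Target: 's'
Scanning left to right: s[0]='p', s[1]='t', s[2]='j', s[3]='x', s[4]='w', s[5]='w', s[6]='s'
First match at index: 6


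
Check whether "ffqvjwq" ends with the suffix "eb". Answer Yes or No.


Input string: 'ffqvjwq'
Suffix to check: 'eb'
Last 2 characters of input: 'wq'
Match: False
Result: No


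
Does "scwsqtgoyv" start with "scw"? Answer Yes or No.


Input string: 'scwsqtgoyv'
Prefix to check: 'scw'
First 3 characters of input: 'scw'
Match: True
Result: Yes


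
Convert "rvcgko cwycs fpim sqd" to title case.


Input string: 'rvcgko cwycs fpim sqd'
Operation: capitalize first letter of each word
Word transformations: 'rvcgko'->'Rvcgko', 'cwycs'->'Cwycs', 'fpim'->'Fpim', 'sqd'->'Sqd'
Result: Rvcgko Cwycs Fpim Sqd


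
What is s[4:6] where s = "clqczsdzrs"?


Input string: 'clqczsdzrs'
Operation: slice [4:6]
Extract characters: s[4]='z', s[5]='s'
Result: zs


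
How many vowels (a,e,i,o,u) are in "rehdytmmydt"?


Input string: 'rehdytmmydt'
Operation: count vowels (a, e, i, o, u)
Scan: s[0]='r', s[1]='e' (vowel), s[2]='h', s[3]='d', s[4]='y', s[5]='t', s[6]='m', s[7]='m', s[8]='y', s[9]='d', s[10]='t'
Vowels found: 1
Result: 1


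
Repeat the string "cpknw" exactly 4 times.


Input string: 'cpknw'
Operation: repeat 4 times
Concatenation: 'cpknw' + 'cpknw' + 'cpknw' + 'cpknw'
Result: cpknwcpknwcpknwcpknw


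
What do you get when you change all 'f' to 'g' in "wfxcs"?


Input string: 'wfxcs'
Operation: replace 'f' with 'g'
Positions of 'f': 1
After replacement: wgxcs


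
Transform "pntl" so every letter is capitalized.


Input string: 'pntl'
Operation: convert each letter to uppercase
Mapping: 'p'->'P', 'n'->'N', 't'->'T', 'l'->'L'
Result: PNTL


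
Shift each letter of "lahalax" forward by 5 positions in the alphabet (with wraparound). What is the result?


Input: 'lahalax', shift = 5
Operation: for each letter, (position + 5) mod 26
Mapping: 'l'(11+5=16)->'q', 'a'(0+5=5)->'f', 'h'(7+5=12)->'m', 'a'(0+5=5)->'f', 'l'(11+5=16)->'q', 'a'(0+5=5)->'f', 'x'(23+5=28, 28 mod 26=2)->'c'
Result: qfmfqfc


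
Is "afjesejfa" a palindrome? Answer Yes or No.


Input string: 'afjesejfa'
Reversed: 'afjesejfa'
Compare pairs: s[0]='a' vs s[8]='a' (match), s[1]='f' vs s[7]='f' (match), s[2]='j' vs s[6]='j' (match), s[3]='e' vs s[5]='e' (match)
Palindrome: Yes


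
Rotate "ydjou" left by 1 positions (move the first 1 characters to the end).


Input: 'ydjou', shift = 1
Operation: split at index 1 and swap parts
Front part s[0:1] = 'y'
Back part s[1:] = 'djou'
Rotated = back + front = 'djou' + 'y'
Result: djouy


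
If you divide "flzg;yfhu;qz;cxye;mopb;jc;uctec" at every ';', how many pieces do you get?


Input string: 'flzg;yfhu;qz;cxye;mopb;jc;uctec'
Delimiter: ';'
Split result: 'flzg', 'yfhu', 'qz', 'cxye', 'mopb', 'jc', 'uctec'
Number of parts: 7


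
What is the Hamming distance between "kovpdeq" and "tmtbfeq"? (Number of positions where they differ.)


String 1: 'kovpdeq'
String 2: 'tmtbfeq'
Compare each position: pos 0: 'k'!='t', pos 1: 'o'!='m', pos 2: 'v'!='t', pos 3: 'p'!='b', pos 4: 'd'!='f', pos 5: 'e'=='e', pos 6: 'q'=='q'
Differing positions: 5
Hamming distance: 5


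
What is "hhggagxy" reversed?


Input string: 'hhggagxy'
Operation: reverse character order
Original order: 'h' -> 'h' -> 'g' -> 'g' -> 'a' -> 'g' -> 'x' -> 'y'
Reversed order: 'y' -> 'x' -> 'g' -> 'a' -> 'g' -> 'g' -> 'h' -> 'h'
Result: yxgagghh


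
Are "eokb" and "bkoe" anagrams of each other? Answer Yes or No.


String 1: 'eokb' -> sorted: 'beko'
String 2: 'bkoe' -> sorted: 'beko'
Compare sorted forms: 'beko' == 'beko'
Anagram: Yes


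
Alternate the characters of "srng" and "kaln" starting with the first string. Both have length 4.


String 1: 'srng'
String 2: 'kaln'
Operation: alternate characters
Pairs: 's'+'k', 'r'+'a', 'n'+'l', 'g'+'n'
Result: skranlgn


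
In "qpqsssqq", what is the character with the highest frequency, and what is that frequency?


Input: 'qpqsssqq'
Operation: tally each character
Counts: 'p':1, 'q':4, 's':3
Maximum: 'q' appears 4 times


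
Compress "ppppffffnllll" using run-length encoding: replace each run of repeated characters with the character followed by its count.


Input: 'ppppffffnllll'
Operation: identify consecutive runs
Runs: 'pppp' -> p4, 'ffff' -> f4, 'n' -> n1, 'llll' -> l4
Encoded: p4f4n1l4


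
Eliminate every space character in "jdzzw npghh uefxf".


Input string: 'jdzzw npghh uefxf'
Operation: remove all spaces
Words: 'jdzzw', 'npghh', 'uefxf'
Join without spaces: jdzzwnpghhuefxf


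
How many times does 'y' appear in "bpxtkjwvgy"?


Input string: 'bpxtkjwvgy'
Target character: 'y'
Scan each position: s[9]='y'
Matches found at indices: 9
Total: 1


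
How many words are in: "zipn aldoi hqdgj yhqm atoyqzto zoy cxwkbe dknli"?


Input string: 'zipn aldoi hqdgj yhqm atoyqzto zoy cxwkbe dknli'
Operation: split by spaces
Words found: 'zipn', 'aldoi', 'hqdgj', 'yhqm', 'atoyqzto', 'zoy', 'cxwkbe', 'dknli'
Word count: 8


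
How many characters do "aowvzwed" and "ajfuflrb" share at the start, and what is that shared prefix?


String 1: 'aowvzwed'
String 2: 'ajfuflrb'
Compare position by position:
pos 0: 'a' vs 'a' match
pos 1: 'o' vs 'j' differ -> stop
Longest common prefix: "a" (length 1)


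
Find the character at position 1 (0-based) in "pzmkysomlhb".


Input string: 'pzmkysomlhb'
Operation: get character at index 1
Index mapping: s[0]='p', s[1]='z'
Result: 'z'


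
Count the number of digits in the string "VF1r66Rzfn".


Input string: 'VF1r66Rzfn'
Operation: count digit characters (0-9)
Scan: 'V', 'F', '1'(digit), 'r', '6'(digit), '6'(digit), 'R', 'z', 'f', 'n'
Digits found: 3
Result: 3


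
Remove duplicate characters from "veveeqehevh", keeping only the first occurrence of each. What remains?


Input: 'veveeqehevh'
Operation: keep first occurrence of each character
Scan: s[0]='v' new -> keep; s[1]='e' new -> keep; s[2]='v' seen -> skip; s[3]='e' seen -> skip; s[4]='e' seen -> skip; s[5]='q' new -> keep; s[6]='e' seen -> skip; s[7]='h' new -> keep; s[8]='e' seen -> skip; s[9]='v' seen -> skip; s[10]='h' seen -> skip
Result: veqh


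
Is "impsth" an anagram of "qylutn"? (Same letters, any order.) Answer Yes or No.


String 1: 'qylutn' -> sorted: 'lnqtuy'
String 2: 'impsth' -> sorted: 'himpst'
Compare sorted forms: 'lnqtuy' != 'himpst'
Anagram: No


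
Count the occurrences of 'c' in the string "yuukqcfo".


Input string: 'yuukqcfo'
Target character: 'c'
Scan each position: s[5]='c'
Matches found at indices: 5
Total: 1


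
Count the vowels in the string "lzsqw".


Input string: 'lzsqw'
Operation: count vowels (a, e, i, o, u)
Scan: s[0]='l', s[1]='z', s[2]='s', s[3]='q', s[4]='w'
Vowels found: 0
Result: 0


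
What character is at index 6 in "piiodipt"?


Input string: 'piiodipt'
Operation: get character at index 6
Index mapping: s[0]='p', s[1]='i', s[2]='i', s[3]='o', s[4]='d', s[5]='i', s[6]='p'
Result: 'p'


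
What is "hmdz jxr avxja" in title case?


Input string: 'hmdz jxr avxja'
Operation: capitalize first letter of each word
Word transformations: 'hmdz'->'Hmdz', 'jxr'->'Jxr', 'avxja'->'Avxja'
Result: Hmdz Jxr Avxja


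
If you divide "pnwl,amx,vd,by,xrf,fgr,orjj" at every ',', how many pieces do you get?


Input string: 'pnwl,amx,vd,by,xrf,fgr,orjj'
Delimiter: ','
Split result: 'pnwl', 'amx', 'vd', 'by', 'xrf', 'fgr', 'orjj'
Number of parts: 7


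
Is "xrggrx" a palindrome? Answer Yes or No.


Input string: 'xrggrx'
Reversed: 'xrggrx'
Compare pairs: s[0]='x' vs s[5]='x' (match), s[1]='r' vs s[4]='r' (match), s[2]='g' vs s[3]='g' (match)
Palindrome: Yes


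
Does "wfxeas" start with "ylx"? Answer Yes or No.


Input string: 'wfxeas'
Prefix to check: 'ylx'
First 3 characters of input: 'wfx'
Match: False
Result: No


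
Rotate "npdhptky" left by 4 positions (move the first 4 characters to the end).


Input: 'npdhptky', shift = 4
Operation: split at index 4 and swap parts
Front part s[0:4] = 'npdh'
Back part s[4:] = 'ptky'
Rotated = back + front = 'ptky' + 'npdh'
Result: ptkynpdh


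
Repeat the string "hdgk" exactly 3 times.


Input string: 'hdgk'
Operation: repeat 3 times
Concatenation: 'hdgk' + 'hdgk' + 'hdgk'
Result: hdgkhdgkhdgk


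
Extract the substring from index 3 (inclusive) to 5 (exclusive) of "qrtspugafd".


Input string: 'qrtspugafd'
Operation: slice [3:5]
Extract characters: s[3]='s', s[4]='p'
Result: sp


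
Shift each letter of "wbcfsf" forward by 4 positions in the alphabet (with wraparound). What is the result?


Input: 'wbcfsf', shift = 4
Operation: for each letter, (position + 4) mod 26
Mapping: 'w'(22+4=26, 26 mod 26=0)->'a', 'b'(1+4=5)->'f', 'c'(2+4=6)->'g', 'f'(5+4=9)->'j', 's'(18+4=22)->'w', 'f'(5+4=9)->'j'
Result: afgjwj


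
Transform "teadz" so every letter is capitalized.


Input string: 'teadz'
Operation: convert each letter to uppercase
Mapping: 't'->'T', 'e'->'E', 'a'->'A', 'd'->'D', 'z'->'Z'
Result: TEADZ


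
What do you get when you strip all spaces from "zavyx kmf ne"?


Input string: 'zavyx kmf ne'
Operation: remove all spaces
Words: 'zavyx', 'kmf', 'ne'
Join without spaces: zavyxkmfne


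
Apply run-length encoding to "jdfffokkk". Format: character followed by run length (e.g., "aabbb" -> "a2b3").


Input: 'jdfffokkk'
Operation: identify consecutive runs
Runs: 'j' -> j1, 'd' -> d1, 'fff' -> f3, 'o' -> o1, 'kkk' -> k3
Encoded: j1d1f3o1k3


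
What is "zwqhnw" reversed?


Input string: 'zwqhnw'
Operation: reverse character order
Original order: 'z' -> 'w' -> 'q' -> 'h' -> 'n' -> 'w'
Reversed order: 'w' -> 'n' -> 'h' -> 'q' -> 'w' -> 'z'
Result: wnhqwz


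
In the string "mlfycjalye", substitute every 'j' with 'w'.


Input string: 'mlfycjalye'
Operation: replace 'j' with 'w'
Positions of 'j': 5
After replacement: mlfycwalye


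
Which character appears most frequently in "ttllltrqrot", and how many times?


Input: 'ttllltrqrot'
Operation: tally each character
Counts: 'l':3, 'o':1, 'q':1, 'r':2, 't':4
Maximum: 't' appears 4 times


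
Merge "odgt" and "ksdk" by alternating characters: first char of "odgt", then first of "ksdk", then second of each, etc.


String 1: 'odgt'
String 2: 'ksdk'
Operation: alternate characters
Pairs: 'o'+'k', 'd'+'s', 'g'+'d', 't'+'k'
Result: okdsgdtk


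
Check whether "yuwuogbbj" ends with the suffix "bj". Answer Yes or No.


Input string: 'yuwuogbbj'
Suffix to check: 'bj'
Last 2 characters of input: 'bj'
Match: True
Result: Yes


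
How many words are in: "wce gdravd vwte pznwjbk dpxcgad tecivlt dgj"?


Input string: 'wce gdravd vwte pznwjbk dpxcgad tecivlt dgj'
Operation: split by spaces
Words found: 'wce', 'gdravd', 'vwte', 'pznwjbk', 'dpxcgad', 'tecivlt', 'dgj'
Word count: 7


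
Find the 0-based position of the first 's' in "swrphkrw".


Input string: 'swrphkrw'
Target: 's'
Scanning left to right: s[0]='s'
First match at index: 0


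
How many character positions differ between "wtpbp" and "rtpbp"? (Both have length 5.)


String 1: 'wtpbp'
String 2: 'rtpbp'
Compare each position: pos 0: 'w'!='r', pos 1: 't'=='t', pos 2: 'p'=='p', pos 3: 'b'=='b', pos 4: 'p'=='p'
Differing positions: 1
Hamming distance: 1


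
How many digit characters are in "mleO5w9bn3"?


Input string: 'mleO5w9bn3'
Operation: count digit characters (0-9)
Scan: 'm', 'l', 'e', 'O', '5'(digit), 'w', '9'(digit), 'b', 'n', '3'(digit)
Digits found: 3
Result: 3


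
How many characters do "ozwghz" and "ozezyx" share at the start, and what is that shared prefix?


String 1: 'ozwghz'
String 2: 'ozezyx'
Compare position by position:
pos 0: 'o' vs 'o' match
pos 1: 'z' vs 'z' match
pos 2: 'w' vs 'e' differ -> stop
Longest common prefix: "oz" (length 2)


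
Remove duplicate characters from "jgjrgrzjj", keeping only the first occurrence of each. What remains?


Input: 'jgjrgrzjj'
Operation: keep first occurrence of each character
Scan: s[0]='j' new -> keep; s[1]='g' new -> keep; s[2]='j' seen -> skip; s[3]='r' new -> keep; s[4]='g' seen -> skip; s[5]='r' seen -> skip; s[6]='z' new -> keep; s[7]='j' seen -> skip; s[8]='j' seen -> skip
Result: jgrz


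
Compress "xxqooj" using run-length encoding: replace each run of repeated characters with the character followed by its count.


Input: 'xxqooj'
Operation: identify consecutive runs
Runs: 'xx' -> x2, 'q' -> q1, 'oo' -> o2, 'j' -> j1
Encoded: x2q1o2j1


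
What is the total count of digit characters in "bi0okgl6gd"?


Input string: 'bi0okgl6gd'
Operation: count digit characters (0-9)
Scan: 'b', 'i', '0'(digit), 'o', 'k', 'g', 'l', '6'(digit), 'g', 'd'
Digits found: 2
Result: 2


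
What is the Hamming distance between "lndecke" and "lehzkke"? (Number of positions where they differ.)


String 1: 'lndecke'
String 2: 'lehzkke'
Compare each position: pos 0: 'l'=='l', pos 1: 'n'!='e', pos 2: 'd'!='h', pos 3: 'e'!='z', pos 4: 'c'!='k', pos 5: 'k'=='k', pos 6: 'e'=='e'
Differing positions: 4
Hamming distance: 4


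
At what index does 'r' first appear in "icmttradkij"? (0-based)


Input string: 'icmttradkij'
Target: 'r'
Scanning left to right: s[0]='i', s[1]='c', s[2]='m', s[3]='t', s[4]='t', s[5]='r'
First match at index: 5


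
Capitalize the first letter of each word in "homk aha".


Input string: 'homk aha'
Operation: capitalize first letter of each word
Word transformations: 'homk'->'Homk', 'aha'->'Aha'
Result: Homk Aha


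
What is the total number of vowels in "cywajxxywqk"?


Input string: 'cywajxxywqk'
Operation: count vowels (a, e, i, o, u)
Scan: s[0]='c', s[1]='y', s[2]='w', s[3]='a' (vowel), s[4]='j', s[5]='x', s[6]='x', s[7]='y', s[8]='w', s[9]='q', s[10]='k'
Vowels found: 1
Result: 1


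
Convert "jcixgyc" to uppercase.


Input string: 'jcixgyc'
Operation: convert each letter to uppercase
Mapping: 'j'->'J', 'c'->'C', 'i'->'I', 'x'->'X', 'g'->'G', 'y'->'Y', 'c'->'C'
Result: JCIXGYC


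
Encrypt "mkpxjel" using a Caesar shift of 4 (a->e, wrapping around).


Input: 'mkpxjel', shift = 4
Operation: for each letter, (position + 4) mod 26
Mapping: 'm'(12+4=16)->'q', 'k'(10+4=14)->'o', 'p'(15+4=19)->'t', 'x'(23+4=27, 27 mod 26=1)->'b', 'j'(9+4=13)->'n', 'e'(4+4=8)->'i', 'l'(11+4=15)->'p'
Result: qotbnip


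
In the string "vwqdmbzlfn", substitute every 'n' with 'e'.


Input string: 'vwqdmbzlfn'
Operation: replace 'n' with 'e'
Positions of 'n': 9
After replacement: vwqdmbzlfe


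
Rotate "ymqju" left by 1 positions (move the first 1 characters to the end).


Input: 'ymqju', shift = 1
Operation: split at index 1 and swap parts
Front part s[0:1] = 'y'
Back part s[1:] = 'mqju'
Rotated = back + front = 'mqju' + 'y'
Result: mqjuy


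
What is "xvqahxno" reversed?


Input string: 'xvqahxno'
Operation: reverse character order
Original order: 'x' -> 'v' -> 'q' -> 'a' -> 'h' -> 'x' -> 'n' -> 'o'
Reversed order: 'o' -> 'n' -> 'x' -> 'h' -> 'a' -> 'q' -> 'v' -> 'x'
Result: onxhaqvx


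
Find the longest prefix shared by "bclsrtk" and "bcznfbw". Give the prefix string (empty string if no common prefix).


String 1: 'bclsrtk'
String 2: 'bcznfbw'
Compare position by position:
pos 0: 'b' vs 'b' match
pos 1: 'c' vs 'c' match
pos 2: 'l' vs 'z' differ -> stop
Longest common prefix: "bc" (length 2)


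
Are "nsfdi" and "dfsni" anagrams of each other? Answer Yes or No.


String 1: 'nsfdi' -> sorted: 'dfins'
String 2: 'dfsni' -> sorted: 'dfins'
Compare sorted forms: 'dfins' == 'dfins'
Anagram: Yes


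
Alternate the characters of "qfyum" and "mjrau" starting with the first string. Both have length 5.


String 1: 'qfyum'
String 2: 'mjrau'
Operation: alternate characters
Pairs: 'q'+'m', 'f'+'j', 'y'+'r', 'u'+'a', 'm'+'u'
Result: qmfjyruamu


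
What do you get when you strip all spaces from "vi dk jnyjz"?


Input string: 'vi dk jnyjz'
Operation: remove all spaces
Words: 'vi', 'dk', 'jnyjz'
Join without spaces: vidkjnyjz


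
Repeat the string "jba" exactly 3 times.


Input string: 'jba'
Operation: repeat 3 times
Concatenation: 'jba' + 'jba' + 'jba'
Result: jbajbajba


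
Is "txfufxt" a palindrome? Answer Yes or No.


Input string: 'txfufxt'
Reversed: 'txfufxt'
Compare pairs: s[0]='t' vs s[6]='t' (match), s[1]='x' vs s[5]='x' (match), s[2]='f' vs s[4]='f' (match)
Palindrome: Yes


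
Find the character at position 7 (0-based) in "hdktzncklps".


Input string: 'hdktzncklps'
Operation: get character at index 7
Index mapping: s[0]='h', s[1]='d', s[2]='k', s[3]='t', s[4]='z', s[5]='n', s[6]='c', s[7]='k'
Result: 'k'


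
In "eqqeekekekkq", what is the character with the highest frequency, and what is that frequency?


Input: 'eqqeekekekkq'
Operation: tally each character
Counts: 'e':5, 'k':4, 'q':3
Maximum: 'e' appears 5 times


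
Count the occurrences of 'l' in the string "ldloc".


Input string: 'ldloc'
Target character: 'l'
Scan each position: s[0]='l', s[2]='l'
Matches found at indices: 0, 2
Total: 2


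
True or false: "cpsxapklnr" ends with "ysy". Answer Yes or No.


Input string: 'cpsxapklnr'
Suffix to check: 'ysy'
Last 3 characters of input: 'lnr'
Match: False
Result: No


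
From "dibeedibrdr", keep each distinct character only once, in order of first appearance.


Input: 'dibeedibrdr'
Operation: keep first occurrence of each character
Scan: s[0]='d' new -> keep; s[1]='i' new -> keep; s[2]='b' new -> keep; s[3]='e' new -> keep; s[4]='e' seen -> skip; s[5]='d' seen -> skip; s[6]='i' seen -> skip; s[7]='b' seen -> skip; s[8]='r' new -> keep; s[9]='d' seen -> skip; s[10]='r' seen -> skip
Result: diber


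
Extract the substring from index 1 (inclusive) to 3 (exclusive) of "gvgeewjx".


Input string: 'gvgeewjx'
Operation: slice [1:3]
Extract characters: s[1]='v', s[2]='g'
Result: vg


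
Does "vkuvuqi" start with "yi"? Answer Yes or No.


Input string: 'vkuvuqi'
Prefix to check: 'yi'
First 2 characters of input: 'vk'
Match: False
Result: No


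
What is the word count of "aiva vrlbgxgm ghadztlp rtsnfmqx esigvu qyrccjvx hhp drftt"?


Input string: 'aiva vrlbgxgm ghadztlp rtsnfmqx esigvu qyrccjvx hhp drftt'
Operation: split by spaces
Words found: 'aiva', 'vrlbgxgm', 'ghadztlp', 'rtsnfmqx', 'esigvu', 'qyrccjvx', 'hhp', 'drftt'
Word count: 8


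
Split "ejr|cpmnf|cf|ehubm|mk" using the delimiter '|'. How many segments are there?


Input string: 'ejr|cpmnf|cf|ehubm|mk'
Delimiter: '|'
Split result: 'ejr', 'cpmnf', 'cf', 'ehubm', 'mk'
Number of parts: 5


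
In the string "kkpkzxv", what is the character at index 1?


Input string: 'kkpkzxv'
Operation: get character at index 1
Index mapping: s[0]='k', s[1]='k'
Result: 'k'


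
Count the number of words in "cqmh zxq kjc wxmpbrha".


Input string: 'cqmh zxq kjc wxmpbrha'
Operation: split by spaces
Words found: 'cqmh', 'zxq', 'kjc', 'wxmpbrha'
Word count: 4


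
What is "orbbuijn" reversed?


Input string: 'orbbuijn'
Operation: reverse character order
Original order: 'o' -> 'r' -> 'b' -> 'b' -> 'u' -> 'i' -> 'j' -> 'n'
Reversed order: 'n' -> 'j' -> 'i' -> 'u' -> 'b' -> 'b' -> 'r' -> 'o'
Result: njiubbro


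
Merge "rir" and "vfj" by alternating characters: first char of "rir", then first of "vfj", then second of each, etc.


String 1: 'rir'
String 2: 'vfj'
Operation: alternate characters
Pairs: 'r'+'v', 'i'+'f', 'r'+'j'
Result: rvifrj


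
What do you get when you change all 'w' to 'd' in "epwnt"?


Input string: 'epwnt'
Operation: replace 'w' with 'd'
Positions of 'w': 2
After replacement: epdnt


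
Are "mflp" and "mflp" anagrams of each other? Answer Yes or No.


String 1: 'mflp' -> sorted: 'flmp'
String 2: 'mflp' -> sorted: 'flmp'
Compare sorted forms: 'flmp' == 'flmp'
Anagram: Yes


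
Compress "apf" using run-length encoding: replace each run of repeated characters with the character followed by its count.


Input: 'apf'
Operation: identify consecutive runs
Runs: 'a' -> a1, 'p' -> p1, 'f' -> f1
Encoded: a1p1f1


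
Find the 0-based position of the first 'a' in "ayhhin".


Input string: 'ayhhin'
Target: 'a'
Scanning left to right: s[0]='a'
First match at index: 0


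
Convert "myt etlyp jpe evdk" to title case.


Input string: 'myt etlyp jpe evdk'
Operation: capitalize first letter of each word
Word transformations: 'myt'->'Myt', 'etlyp'->'Etlyp', 'jpe'->'Jpe', 'evdk'->'Evdk'
Result: Myt Etlyp Jpe Evdk


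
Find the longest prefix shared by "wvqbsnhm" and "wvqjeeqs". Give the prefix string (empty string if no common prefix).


String 1: 'wvqbsnhm'
String 2: 'wvqjeeqs'
Compare position by position:
pos 0: 'w' vs 'w' match
pos 1: 'v' vs 'v' match
pos 2: 'q' vs 'q' match
pos 3: 'b' vs 'j' differ -> stop
Longest common prefix: "wvq" (length 3)


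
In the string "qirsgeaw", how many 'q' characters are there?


Input string: 'qirsgeaw'
Target character: 'q'
Scan each position: s[0]='q'
Matches found at indices: 0
Total: 1


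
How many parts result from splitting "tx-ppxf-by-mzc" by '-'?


Input string: 'tx-ppxf-by-mzc'
Delimiter: '-'
Split result: 'tx', 'ppxf', 'by', 'mzc'
Number of parts: 4


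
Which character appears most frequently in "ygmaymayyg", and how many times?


Input: 'ygmaymayyg'
Operation: tally each character
Counts: 'a':2, 'g':2, 'm':2, 'y':4
Maximum: 'y' appears 4 times


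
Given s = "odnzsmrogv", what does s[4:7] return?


Input string: 'odnzsmrogv'
Operation: slice [4:7]
Extract characters: s[4]='s', s[5]='m', s[6]='r'
Result: smr


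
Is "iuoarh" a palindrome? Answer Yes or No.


Input string: 'iuoarh'
Reversed: 'hraoui'
Compare pairs: s[0]='i' vs s[5]='h' (mismatch), s[1]='u' vs s[4]='r' (mismatch), s[2]='o' vs s[3]='a' (mismatch)
Palindrome: No


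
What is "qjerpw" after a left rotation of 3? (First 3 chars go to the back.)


Input: 'qjerpw', shift = 3
Operation: split at index 3 and swap parts
Front part s[0:3] = 'qje'
Back part s[3:] = 'rpw'
Rotated = back + front = 'rpw' + 'qje'
Result: rpwqje


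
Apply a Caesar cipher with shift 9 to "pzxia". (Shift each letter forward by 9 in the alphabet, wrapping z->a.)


Input: 'pzxia', shift = 9
Operation: for each letter, (position + 9) mod 26
Mapping: 'p'(15+9=24)->'y', 'z'(25+9=34, 34 mod 26=8)->'i', 'x'(23+9=32, 32 mod 26=6)->'g', 'i'(8+9=17)->'r', 'a'(0+9=9)->'j'
Result: yigrj


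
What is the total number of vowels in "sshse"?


Input string: 'sshse'
Operation: count vowels (a, e, i, o, u)
Scan: s[0]='s', s[1]='s', s[2]='h', s[3]='s', s[4]='e' (vowel)
Vowels found: 1
Result: 1


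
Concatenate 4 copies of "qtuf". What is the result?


Input string: 'qtuf'
Operation: repeat 4 times
Concatenation: 'qtuf' + 'qtuf' + 'qtuf' + 'qtuf'
Result: qtufqtufqtufqtuf


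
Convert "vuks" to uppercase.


Input string: 'vuks'
Operation: convert each letter to uppercase
Mapping: 'v'->'V', 'u'->'U', 'k'->'K', 's'->'S'
Result: VUKS


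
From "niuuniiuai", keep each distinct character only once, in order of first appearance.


Input: 'niuuniiuai'
Operation: keep first occurrence of each character
Scan: s[0]='n' new -> keep; s[1]='i' new -> keep; s[2]='u' new -> keep; s[3]='u' seen -> skip; s[4]='n' seen -> skip; s[5]='i' seen -> skip; s[6]='i' seen -> skip; s[7]='u' seen -> skip; s[8]='a' new -> keep; s[9]='i' seen -> skip
Result: niua


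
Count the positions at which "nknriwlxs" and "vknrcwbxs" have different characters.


String 1: 'nknriwlxs'
String 2: 'vknrcwbxs'
Compare each position: pos 0: 'n'!='v', pos 1: 'k'=='k', pos 2: 'n'=='n', pos 3: 'r'=='r', pos 4: 'i'!='c', pos 5: 'w'=='w', pos 6: 'l'!='b', pos 7: 'x'=='x', pos 8: 's'=='s'
Differing positions: 3
Hamming distance: 3


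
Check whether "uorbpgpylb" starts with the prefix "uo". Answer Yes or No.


Input string: 'uorbpgpylb'
Prefix to check: 'uo'
First 2 characters of input: 'uo'
Match: True
Result: Yes


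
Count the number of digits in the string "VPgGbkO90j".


Input string: 'VPgGbkO90j'
Operation: count digit characters (0-9)
Scan: 'V', 'P', 'g', 'G', 'b', 'k', 'O', '9'(digit), '0'(digit), 'j'
Digits found: 2
Result: 2


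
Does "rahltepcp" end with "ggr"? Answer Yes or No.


Input string: 'rahltepcp'
Suffix to check: 'ggr'
Last 3 characters of input: 'pcp'
Match: False
Result: No


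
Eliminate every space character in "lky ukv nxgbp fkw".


Input string: 'lky ukv nxgbp fkw'
Operation: remove all spaces
Words: 'lky', 'ukv', 'nxgbp', 'fkw'
Join without spaces: lkyukvnxgbpfkw


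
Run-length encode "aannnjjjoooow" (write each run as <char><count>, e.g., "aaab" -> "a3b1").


Input: 'aannnjjjoooow'
Operation: identify consecutive runs
Runs: 'aa' -> a2, 'nnn' -> n3, 'jjj' -> j3, 'oooo' -> o4, 'w' -> w1
Encoded: a2n3j3o4w1


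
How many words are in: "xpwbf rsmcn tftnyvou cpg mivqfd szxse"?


Input string: 'xpwbf rsmcn tftnyvou cpg mivqfd szxse'
Operation: split by spaces
Words found: 'xpwbf', 'rsmcn', 'tftnyvou', 'cpg', 'mivqfd', 'szxse'
Word count: 6


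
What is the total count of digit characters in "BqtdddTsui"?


Input string: 'BqtdddTsui'
Operation: count digit characters (0-9)
Scan: 'B', 'q', 't', 'd', 'd', 'd', 'T', 's', 'u', 'i'
Digits found: 0
Result: 0


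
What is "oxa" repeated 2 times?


Input string: 'oxa'
Operation: repeat 2 times
Concatenation: 'oxa' + 'oxa'
Result: oxaoxa


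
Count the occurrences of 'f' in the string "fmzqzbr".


Input string: 'fmzqzbr'
Target character: 'f'
Scan each position: s[0]='f'
Matches found at indices: 0
Total: 1


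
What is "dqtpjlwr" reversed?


Input string: 'dqtpjlwr'
Operation: reverse character order
Original order: 'd' -> 'q' -> 't' -> 'p' -> 'j' -> 'l' -> 'w' -> 'r'
Reversed order: 'r' -> 'w' -> 'l' -> 'j' -> 'p' -> 't' -> 'q' -> 'd'
Result: rwljptqd


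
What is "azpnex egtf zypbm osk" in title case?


Input string: 'azpnex egtf zypbm osk'
Operation: capitalize first letter of each word
Word transformations: 'azpnex'->'Azpnex', 'egtf'->'Egtf', 'zypbm'->'Zypbm', 'osk'->'Osk'
Result: Azpnex Egtf Zypbm Osk


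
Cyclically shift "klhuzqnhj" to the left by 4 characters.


Input: 'klhuzqnhj', shift = 4
Operation: split at index 4 and swap parts
Front part s[0:4] = 'klhu'
Back part s[4:] = 'zqnhj'
Rotated = back + front = 'zqnhj' + 'klhu'
Result: zqnhjklhu


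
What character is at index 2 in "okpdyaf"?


Input string: 'okpdyaf'
Operation: get character at index 2
Index mapping: s[0]='o', s[1]='k', s[2]='p'
Result: 'p'


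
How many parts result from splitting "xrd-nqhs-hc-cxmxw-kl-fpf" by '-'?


Input string: 'xrd-nqhs-hc-cxmxw-kl-fpf'
Delimiter: '-'
Split result: 'xrd', 'nqhs', 'hc', 'cxmxw', 'kl', 'fpf'
Number of parts: 6


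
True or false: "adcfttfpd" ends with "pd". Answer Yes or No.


Input string: 'adcfttfpd'
Suffix to check: 'pd'
Last 2 characters of input: 'pd'
Match: True
Result: Yes


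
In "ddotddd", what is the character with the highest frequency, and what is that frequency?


Input: 'ddotddd'
Operation: tally each character
Counts: 'd':5, 'o':1, 't':1
Maximum: 'd' appears 5 times


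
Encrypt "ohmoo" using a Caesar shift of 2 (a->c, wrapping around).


Input: 'ohmoo', shift = 2
Operation: for each letter, (position + 2) mod 26
Mapping: 'o'(14+2=16)->'q', 'h'(7+2=9)->'j', 'm'(12+2=14)->'o', 'o'(14+2=16)->'q', 'o'(14+2=16)->'q'
Result: qjoqq


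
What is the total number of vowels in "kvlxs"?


Input string: 'kvlxs'
Operation: count vowels (a, e, i, o, u)
Scan: s[0]='k', s[1]='v', s[2]='l', s[3]='x', s[4]='s'
Vowels found: 0
Result: 0


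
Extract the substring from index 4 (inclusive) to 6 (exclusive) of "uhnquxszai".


Input string: 'uhnquxszai'
Operation: slice [4:6]
Extract characters: s[4]='u', s[5]='x'
Result: ux


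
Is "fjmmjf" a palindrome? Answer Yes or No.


Input string: 'fjmmjf'
Reversed: 'fjmmjf'
Compare pairs: s[0]='f' vs s[5]='f' (match), s[1]='j' vs s[4]='j' (match), s[2]='m' vs s[3]='m' (match)
Palindrome: Yes


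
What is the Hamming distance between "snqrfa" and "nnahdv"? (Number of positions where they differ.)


String 1: 'snqrfa'
String 2: 'nnahdv'
Compare each position: pos 0: 's'!='n', pos 1: 'n'=='n', pos 2: 'q'!='a', pos 3: 'r'!='h', pos 4: 'f'!='d', pos 5: 'a'!='v'
Differing positions: 5
Hamming distance: 5


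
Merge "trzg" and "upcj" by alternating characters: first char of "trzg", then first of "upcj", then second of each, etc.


String 1: 'trzg'
String 2: 'upcj'
Operation: alternate characters
Pairs: 't'+'u', 'r'+'p', 'z'+'c', 'g'+'j'
Result: turpzcgj


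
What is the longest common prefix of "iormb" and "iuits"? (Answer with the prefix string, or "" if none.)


String 1: 'iormb'
String 2: 'iuits'
Compare position by position:
pos 0: 'i' vs 'i' match
pos 1: 'o' vs 'u' differ -> stop
Longest common prefix: "i" (length 1)


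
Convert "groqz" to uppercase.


Input string: 'groqz'
Operation: convert each letter to uppercase
Mapping: 'g'->'G', 'r'->'R', 'o'->'O', 'q'->'Q', 'z'->'Z'
Result: GROQZ


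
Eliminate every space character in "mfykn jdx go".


Input string: 'mfykn jdx go'
Operation: remove all spaces
Words: 'mfykn', 'jdx', 'go'
Join without spaces: mfyknjdxgo


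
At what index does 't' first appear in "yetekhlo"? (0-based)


Input string: 'yetekhlo'
Target: 't'
Scanning left to right: s[0]='y', s[1]='e', s[2]='t'
First match at index: 2


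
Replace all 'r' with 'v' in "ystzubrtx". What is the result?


Input string: 'ystzubrtx'
Operation: replace 'r' with 'v'
Positions of 'r': 6
After replacement: ystzubvtx


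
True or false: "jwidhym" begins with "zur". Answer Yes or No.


Input string: 'jwidhym'
Prefix to check: 'zur'
First 3 characters of input: 'jwi'
Match: False
Result: No


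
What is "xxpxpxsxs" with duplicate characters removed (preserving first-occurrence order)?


Input: 'xxpxpxsxs'
Operation: keep first occurrence of each character
Scan: s[0]='x' new -> keep; s[1]='x' seen -> skip; s[2]='p' new -> keep; s[3]='x' seen -> skip; s[4]='p' seen -> skip; s[5]='x' seen -> skip; s[6]='s' new -> keep; s[7]='x' seen -> skip; s[8]='s' seen -> skip
Result: xps


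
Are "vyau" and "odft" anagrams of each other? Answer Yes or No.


String 1: 'vyau' -> sorted: 'auvy'
String 2: 'odft' -> sorted: 'dfot'
Compare sorted forms: 'auvy' != 'dfot'
Anagram: No


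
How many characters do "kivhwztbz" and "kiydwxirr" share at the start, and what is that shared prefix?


String 1: 'kivhwztbz'
String 2: 'kiydwxirr'
Compare position by position:
pos 0: 'k' vs 'k' match
pos 1: 'i' vs 'i' match
pos 2: 'v' vs 'y' differ -> stop
Longest common prefix: "ki" (length 2)


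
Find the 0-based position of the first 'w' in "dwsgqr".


Input string: 'dwsgqr'
Target: 'w'
Scanning left to right: s[0]='d', s[1]='w'
First match at index: 1


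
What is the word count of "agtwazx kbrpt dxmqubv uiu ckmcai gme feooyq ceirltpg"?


Input string: 'agtwazx kbrpt dxmqubv uiu ckmcai gme feooyq ceirltpg'
Operation: split by spaces
Words found: 'agtwazx', 'kbrpt', 'dxmqubv', 'uiu', 'ckmcai', 'gme', 'feooyq', 'ceirltpg'
Word count: 8


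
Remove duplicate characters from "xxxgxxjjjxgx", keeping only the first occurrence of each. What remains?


Input: 'xxxgxxjjjxgx'
Operation: keep first occurrence of each character
Scan: s[0]='x' new -> keep; s[1]='x' seen -> skip; s[2]='x' seen -> skip; s[3]='g' new -> keep; s[4]='x' seen -> skip; s[5]='x' seen -> skip; s[6]='j' new -> keep; s[7]='j' seen -> skip; s[8]='j' seen -> skip; s[9]='x' seen -> skip; s[10]='g' seen -> skip; s[11]='x' seen -> skip
Result: xgj


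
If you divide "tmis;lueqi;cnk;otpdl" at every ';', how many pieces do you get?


Input string: 'tmis;lueqi;cnk;otpdl'
Delimiter: ';'
Split result: 'tmis', 'lueqi', 'cnk', 'otpdl'
Number of parts: 4


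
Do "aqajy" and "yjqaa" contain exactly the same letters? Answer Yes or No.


String 1: 'aqajy' -> sorted: 'aajqy'
String 2: 'yjqaa' -> sorted: 'aajqy'
Compare sorted forms: 'aajqy' == 'aajqy'
Anagram: Yes


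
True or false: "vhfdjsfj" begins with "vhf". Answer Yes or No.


Input string: 'vhfdjsfj'
Prefix to check: 'vhf'
First 3 characters of input: 'vhf'
Match: True
Result: Yes


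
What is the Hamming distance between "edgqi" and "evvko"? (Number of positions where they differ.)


String 1: 'edgqi'
String 2: 'evvko'
Compare each position: pos 0: 'e'=='e', pos 1: 'd'!='v', pos 2: 'g'!='v', pos 3: 'q'!='k', pos 4: 'i'!='o'
Differing positions: 4
Hamming distance: 4


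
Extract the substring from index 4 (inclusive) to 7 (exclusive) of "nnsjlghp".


Input string: 'nnsjlghp'
Operation: slice [4:7]
Extract characters: s[4]='l', s[5]='g', s[6]='h'
Result: lgh


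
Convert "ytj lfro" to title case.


Input string: 'ytj lfro'
Operation: capitalize first letter of each word
Word transformations: 'ytj'->'Ytj', 'lfro'->'Lfro'
Result: Ytj Lfro


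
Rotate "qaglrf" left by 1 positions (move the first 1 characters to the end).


Input: 'qaglrf', shift = 1
Operation: split at index 1 and swap parts
Front part s[0:1] = 'q'
Back part s[1:] = 'aglrf'
Rotated = back + front = 'aglrf' + 'q'
Result: aglrfq


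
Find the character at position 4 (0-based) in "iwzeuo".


Input string: 'iwzeuo'
Operation: get character at index 4
Index mapping: s[0]='i', s[1]='w', s[2]='z', s[3]='e', s[4]='u'
Result: 'u'


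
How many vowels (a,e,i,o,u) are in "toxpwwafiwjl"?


Input string: 'toxpwwafiwjl'
Operation: count vowels (a, e, i, o, u)
Scan: s[0]='t', s[1]='o' (vowel), s[2]='x', s[3]='p', s[4]='w', s[5]='w', s[6]='a' (vowel), s[7]='f', s[8]='i' (vowel), s[9]='w', s[10]='j', s[11]='l'
Vowels found: 3
Result: 3


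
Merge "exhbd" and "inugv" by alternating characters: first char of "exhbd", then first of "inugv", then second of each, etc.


String 1: 'exhbd'
String 2: 'inugv'
Operation: alternate characters
Pairs: 'e'+'i', 'x'+'n', 'h'+'u', 'b'+'g', 'd'+'v'
Result: eixnhubgdv


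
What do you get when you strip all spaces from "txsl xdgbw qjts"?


Input string: 'txsl xdgbw qjts'
Operation: remove all spaces
Words: 'txsl', 'xdgbw', 'qjts'
Join without spaces: txslxdgbwqjts


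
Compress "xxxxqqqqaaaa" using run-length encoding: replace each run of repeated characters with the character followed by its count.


Input: 'xxxxqqqqaaaa'
Operation: identify consecutive runs
Runs: 'xxxx' -> x4, 'qqqq' -> q4, 'aaaa' -> a4
Encoded: x4q4a4
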